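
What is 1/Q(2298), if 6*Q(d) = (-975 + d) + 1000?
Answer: 6/2323 ≈ 0.0025829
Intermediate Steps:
Q(d) = 25/6 + d/6 (Q(d) = ((-975 + d) + 1000)/6 = (25 + d)/6 = 25/6 + d/6)
1/Q(2298) = 1/(25/6 + (1/6)*2298) = 1/(25/6 + 383) = 1/(2323/6) = 6/2323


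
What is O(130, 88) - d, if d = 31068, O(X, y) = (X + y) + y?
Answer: -30762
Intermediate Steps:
O(X, y) = X + 2*y
O(130, 88) - d = (130 + 2*88) - 1*31068 = (130 + 176) - 31068 = 306 - 31068 = -30762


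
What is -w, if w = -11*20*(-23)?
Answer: -5060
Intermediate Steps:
w = 5060 (w = -220*(-23) = 5060)
-w = -1*5060 = -5060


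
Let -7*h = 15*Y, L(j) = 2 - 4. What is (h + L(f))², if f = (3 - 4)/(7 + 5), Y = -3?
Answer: 961/49 ≈ 19.612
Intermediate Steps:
f = -1/12 ≈ -0.083333
L(j) = -2
h = 45/7 (h = -15*(-3)/7 = -⅐*(-45) = 45/7 ≈ 6.4286)
(h + L(f))² = (45/7 - 2)² = (31/7)² = 961/49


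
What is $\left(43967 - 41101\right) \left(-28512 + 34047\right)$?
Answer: $15863310$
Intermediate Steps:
$\left(43967 - 41101\right) \left(-28512 + 34047\right) = 2866 \cdot 5535 = 15863310$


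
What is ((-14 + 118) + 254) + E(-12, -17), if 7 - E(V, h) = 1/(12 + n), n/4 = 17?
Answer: 29199/80 ≈ 364.99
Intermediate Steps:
n = 68 (n = 4*17 = 68)
E(V, h) = 559/80 (E(V, h) = 7 - 1/(12 + 68) = 7 - 1/80 = 559/80)
((-14 + 118) + 254) + E(-12, -17) = ((-14 + 118) + 254) + 559/80 = (104 + 254) + 559/80 = 358 + 559/80 = 29199/80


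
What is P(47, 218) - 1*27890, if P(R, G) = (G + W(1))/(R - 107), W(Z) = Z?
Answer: -557873/20 ≈ -27894.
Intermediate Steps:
P(R, G) = (1 + G)/(-107 + R) (P(R, G) = (G + 1)/(R - 107) = (1 + G)/(-107 + R))
P(47, 218) - 1*27890 = (1 + 218)/(-107 + 47) - 1*27890 = 219/(-60) - 27890 = -1/60*219 - 27890 = -73/20 - 27890 = -557873/20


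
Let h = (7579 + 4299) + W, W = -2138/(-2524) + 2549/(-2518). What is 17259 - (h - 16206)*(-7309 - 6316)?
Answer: -46834761259139/794429 ≈ -5.8954e+7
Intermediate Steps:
W = -131274/794429 (W = -2138*(-1/2524) + 2549*(-1/2518) = 1069/1262 - 2549/2518 = -131274/794429 ≈ -0.16524)
h = 9436096388/794429 (h = (7579 + 4299) - 131274/794429 = 11878 - 131274/794429 = 9436096388/794429 ≈ 11878.)
17259 - (h - 16206)*(-7309 - 6316) = 17259 - (9436096388/794429 - 16206)*(-7309 - 6316) = 17259 - (-3438419986)*(-13625)/794429 = 17259 - 1*46848472309250/794429 = 17259 - 46848472309250/794429 = -46834761259139/794429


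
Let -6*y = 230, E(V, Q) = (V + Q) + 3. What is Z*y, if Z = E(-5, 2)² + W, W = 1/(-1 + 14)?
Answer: -115/39 ≈ -2.9487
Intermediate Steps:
E(V, Q) = 3 + Q + V (E(V, Q) = (Q + V) + 3 = 3 + Q + V)
y = -115/3 (y = -⅙*230 = -115/3 ≈ -38.333)
W = 1/13 ≈ 0.076923
Z = 1/13 (Z = (3 + 2 - 5)² + 1/13 = 0² + 1/13 = 0 + 1/13 = 1/13 ≈ 0.076923)
Z*y = (1/13)*(-115/3) = -115/39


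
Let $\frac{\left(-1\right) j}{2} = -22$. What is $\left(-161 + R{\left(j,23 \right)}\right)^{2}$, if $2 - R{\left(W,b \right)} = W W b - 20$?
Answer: $1995140889$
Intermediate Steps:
$j = 44$ ($j = \left(-2\right) \left(-22\right) = 44$)
$R{\left(W,b \right)} = 22 - b W^{2}$ ($R{\left(W,b \right)} = 2 - \left(W W b - 20\right) = 2 - \left(W^{2} b - 20\right) = 2 - \left(b W^{2} - 20\right) = 2 - \left(-20 + b W^{2}\right) = 22 - b W^{2}$)
$\left(-161 + R{\left(j,23 \right)}\right)^{2} = \left(-161 + \left(22 - 23 \cdot 44^{2}\right)\right)^{2} = \left(-161 + \left(22 - 23 \cdot 1936\right)\right)^{2} = \left(-161 + \left(22 - 44528\right)\right)^{2} = \left(-161 - 44506\right)^{2} = \left(-44667\right)^{2} = 1995140889$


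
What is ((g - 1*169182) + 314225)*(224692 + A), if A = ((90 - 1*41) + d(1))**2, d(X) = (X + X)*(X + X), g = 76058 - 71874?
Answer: 33949291727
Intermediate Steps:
g = 4184
d(X) = 4*X**2 (d(X) = (2*X)*(2*X) = 4*X**2)
A = 2809 (A = ((90 - 1*41) + 4*1**2)**2 = ((90 - 41) + 4*1)**2 = (49 + 4)**2 = 53**2 = 2809)
((g - 1*169182) + 314225)*(224692 + A) = ((4184 - 1*169182) + 314225)*(224692 + 2809) = ((4184 - 169182) + 314225)*227501 = (-164998 + 314225)*227501 = 149227*227501 = 33949291727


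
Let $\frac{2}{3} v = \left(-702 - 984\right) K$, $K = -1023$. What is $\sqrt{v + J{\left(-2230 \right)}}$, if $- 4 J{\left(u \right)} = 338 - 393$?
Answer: $\frac{\sqrt{10348723}}{2} \approx 1608.5$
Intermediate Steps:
$J{\left(u \right)} = \frac{55}{4}$ ($J{\left(u \right)} = - \frac{338 - 393}{4} = \left(- \frac{1}{4}\right) \left(-55\right) = \frac{55}{4}$)
$v = 2587167$ ($v = \frac{3 \left(-702 - 984\right) \left(-1023\right)}{2} = \frac{3 \left(\left(-1686\right) \left(-1023\right)\right)}{2} = \frac{3}{2} \cdot 1724778 = 2587167$)
$\sqrt{v + J{\left(-2230 \right)}} = \sqrt{2587167 + \frac{55}{4}} = \sqrt{\frac{10348723}{4}} = \frac{\sqrt{10348723}}{2}$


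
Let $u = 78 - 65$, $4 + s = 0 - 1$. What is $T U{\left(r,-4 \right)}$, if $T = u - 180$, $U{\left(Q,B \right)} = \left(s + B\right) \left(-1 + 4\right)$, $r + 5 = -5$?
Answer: $4509$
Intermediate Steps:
$r = -10$ ($r = -5 - 5 = -10$)
$s = -5$ ($s = -4 + \left(0 - 1\right) = -4 - 1 = -5$)
$u = 13$ ($u = 78 - 65 = 13$)
$U{\left(Q,B \right)} = -15 + 3 B$ ($U{\left(Q,B \right)} = \left(-5 + B\right) \left(-1 + 4\right) = \left(-5 + B\right) 3 = -15 + 3 B$)
$T = -167$ ($T = 13 - 180 = -167$)
$T U{\left(r,-4 \right)} = - 167 \left(-15 + 3 \left(-4\right)\right) = - 167 \left(-15 - 12\right) = \left(-167\right) \left(-27\right) = 4509$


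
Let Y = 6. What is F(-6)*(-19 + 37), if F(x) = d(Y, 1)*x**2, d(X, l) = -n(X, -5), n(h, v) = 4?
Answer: -2592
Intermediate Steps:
d(X, l) = -4 (d(X, l) = -1*4 = -4)
F(x) = -4*x**2
F(-6)*(-19 + 37) = (-4*(-6)**2)*(-19 + 37) = -4*36*18 = -144*18 = -2592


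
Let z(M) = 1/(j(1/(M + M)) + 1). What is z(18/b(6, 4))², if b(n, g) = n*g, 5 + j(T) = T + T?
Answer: 9/64 ≈ 0.14063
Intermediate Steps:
j(T) = -5 + 2*T (j(T) = -5 + (T + T) = -5 + 2*T)
b(n, g) = g*n
z(M) = 1/(-4 + 1/M) (z(M) = 1/((-5 + 2/(M + M)) + 1) = 1/((-5 + 2/((2*M))) + 1) = 1/((-5 + 2*(1/(2*M))) + 1) = 1/((-5 + 1/M) + 1) = 1/(-4 + 1/M))
z(18/b(6, 4))² = (-18/((4*6))/(-1 + 4*(18/((4*6)))))² = (-18/24/(-1 + 4*(18/24)))² = (-18*(1/24)/(-1 + 4*(18*(1/24))))² = (-1*¾/(-1 + 4*(¾)))² = (-1*¾/(-1 + 3))² = (-1*¾/2)² = (-1*¾*½)² = (-3/8)² = 9/64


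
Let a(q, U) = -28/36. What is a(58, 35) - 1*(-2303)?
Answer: 20720/9 ≈ 2302.2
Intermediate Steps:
a(q, U) = -7/9 (a(q, U) = -28*1/36 = -7/9)
a(58, 35) - 1*(-2303) = -7/9 - 1*(-2303) = -7/9 + 2303 = 20720/9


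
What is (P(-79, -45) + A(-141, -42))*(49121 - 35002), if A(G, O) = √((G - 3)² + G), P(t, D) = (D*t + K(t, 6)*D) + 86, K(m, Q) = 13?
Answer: 43147664 + 14119*√20595 ≈ 4.5174e+7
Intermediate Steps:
P(t, D) = 86 + 13*D + D*t (P(t, D) = (D*t + 13*D) + 86 = (13*D + D*t) + 86 = 86 + 13*D + D*t)
A(G, O) = √(G + (-3 + G)²) (A(G, O) = √((-3 + G)² + G) = √(G + (-3 + G)²))
(P(-79, -45) + A(-141, -42))*(49121 - 35002) = ((86 + 13*(-45) - 45*(-79)) + √(-141 + (-3 - 141)²))*(49121 - 35002) = ((86 - 585 + 3555) + √(-141 + (-144)²))*14119 = (3056 + √(-141 + 20736))*14119 = (3056 + √20595)*14119 = 43147664 + 14119*√20595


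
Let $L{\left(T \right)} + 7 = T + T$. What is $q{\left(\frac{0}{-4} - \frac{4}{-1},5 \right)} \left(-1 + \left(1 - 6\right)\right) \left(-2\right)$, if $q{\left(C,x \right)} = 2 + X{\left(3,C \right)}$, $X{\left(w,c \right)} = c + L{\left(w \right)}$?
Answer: $60$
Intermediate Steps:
$L{\left(T \right)} = -7 + 2 T$ ($L{\left(T \right)} = -7 + \left(T + T\right) = -7 + 2 T$)
$X{\left(w,c \right)} = -7 + c + 2 w$ ($X{\left(w,c \right)} = c + \left(-7 + 2 w\right) = -7 + c + 2 w$)
$q{\left(C,x \right)} = 1 + C$ ($q{\left(C,x \right)} = 2 + \left(-7 + C + 2 \cdot 3\right) = 2 + \left(-7 + C + 6\right) = 2 + \left(-1 + C\right) = 1 + C$)
$q{\left(\frac{0}{-4} - \frac{4}{-1},5 \right)} \left(-1 + \left(1 - 6\right)\right) \left(-2\right) = \left(1 + \left(\frac{0}{-4} - \frac{4}{-1}\right)\right) \left(-1 + \left(1 - 6\right)\right) \left(-2\right) = \left(1 + \left(0 \left(- \frac{1}{4}\right) - -4\right)\right) \left(-1 + \left(1 - 6\right)\right) \left(-2\right) = \left(1 + \left(0 + 4\right)\right) \left(-1 - 5\right) \left(-2\right) = \left(1 + 4\right) \left(\left(-6\right) \left(-2\right)\right) = 5 \cdot 12 = 60$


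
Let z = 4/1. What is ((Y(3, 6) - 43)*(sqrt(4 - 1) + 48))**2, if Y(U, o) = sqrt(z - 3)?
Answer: 4069548 + 169344*sqrt(3) ≈ 4.3629e+6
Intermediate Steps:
z = 4 (z = 4*1 = 4)
Y(U, o) = 1 (Y(U, o) = sqrt(4 - 3) = sqrt(1) = 1)
((Y(3, 6) - 43)*(sqrt(4 - 1) + 48))**2 = ((1 - 43)*(sqrt(4 - 1) + 48))**2 = (-42*(sqrt(3) + 48))**2 = (-42*(48 + sqrt(3)))**2 = (-2016 - 42*sqrt(3))**2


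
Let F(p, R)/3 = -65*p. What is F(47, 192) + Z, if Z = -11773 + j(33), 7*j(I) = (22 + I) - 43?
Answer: -146554/7 ≈ -20936.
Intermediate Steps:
j(I) = -3 + I/7 (j(I) = ((22 + I) - 43)/7 = (-21 + I)/7 = -3 + I/7)
F(p, R) = -195*p (F(p, R) = 3*(-65*p) = -195*p)
Z = -82399/7 (Z = -11773 + (-3 + (⅐)*33) = -11773 + (-3 + 33/7) = -11773 + 12/7 = -82399/7 ≈ -11771.)
F(47, 192) + Z = -195*47 - 82399/7 = -9165 - 82399/7 = -146554/7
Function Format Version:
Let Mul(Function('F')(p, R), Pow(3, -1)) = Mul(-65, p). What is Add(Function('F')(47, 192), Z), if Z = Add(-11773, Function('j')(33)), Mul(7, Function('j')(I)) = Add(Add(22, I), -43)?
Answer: Rational(-146554, 7) ≈ -20936.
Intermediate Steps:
Function('j')(I) = Add(-3, Mul(Rational(1, 7), I)) (Function('j')(I) = Mul(Rational(1, 7), Add(Add(22, I), -43)) = Mul(Rational(1, 7), Add(-21, I)) = Add(-3, Mul(Rational(1, 7), I)))
Function('F')(p, R) = Mul(-195, p) (Function('F')(p, R) = Mul(3, Mul(-65, p)) = Mul(-195, p))
Z = Rational(-82399, 7) (Z = Add(-11773, Add(-3, Mul(Rational(1, 7), 33))) = Add(-11773, Add(-3, Rational(33, 7))) = Add(-11773, Rational(12, 7)) = Rational(-82399, 7) ≈ -11771.)
Add(Function('F')(47, 192), Z) = Add(Mul(-195, 47), Rational(-82399, 7)) = Add(-9165, Rational(-82399, 7)) = Rational(-146554, 7)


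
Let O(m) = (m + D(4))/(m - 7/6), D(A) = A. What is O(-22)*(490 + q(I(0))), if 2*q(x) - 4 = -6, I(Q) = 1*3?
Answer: 52812/139 ≈ 379.94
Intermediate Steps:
I(Q) = 3
q(x) = -1 (q(x) = 2 + (1/2)*(-6) = 2 - 3 = -1)
O(m) = (4 + m)/(-7/6 + m) (O(m) = (m + 4)/(m - 7/6) = (4 + m)/(m - 7*1/6) = (4 + m)/(m - 7/6) = (4 + m)/(-7/6 + m))
O(-22)*(490 + q(I(0))) = (6*(4 - 22)/(-7 + 6*(-22)))*(490 - 1) = (6*(-18)/(-7 - 132))*489 = (6*(-18)/(-139))*489 = (6*(-1/139)*(-18))*489 = (108/139)*489 = 52812/139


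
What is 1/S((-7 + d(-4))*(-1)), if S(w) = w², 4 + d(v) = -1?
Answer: 1/144 ≈ 0.0069444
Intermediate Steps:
d(v) = -5 (d(v) = -4 - 1 = -5)
1/S((-7 + d(-4))*(-1)) = 1/(((-7 - 5)*(-1))²) = 1/((-12*(-1))²) = 1/(12²) = 1/144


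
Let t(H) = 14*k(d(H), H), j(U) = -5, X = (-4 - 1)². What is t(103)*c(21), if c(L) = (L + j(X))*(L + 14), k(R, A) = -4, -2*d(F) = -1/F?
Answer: -31360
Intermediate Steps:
d(F) = 1/(2*F) (d(F) = -(-1)/(2*F) = 1/(2*F))
X = 25 (X = (-5)² = 25)
c(L) = (-5 + L)*(14 + L) (c(L) = (L - 5)*(L + 14) = (-5 + L)*(14 + L))
t(H) = -56 (t(H) = 14*(-4) = -56)
t(103)*c(21) = -56*(-70 + 21² + 9*21) = -56*(-70 + 441 + 189) = -56*560 = -31360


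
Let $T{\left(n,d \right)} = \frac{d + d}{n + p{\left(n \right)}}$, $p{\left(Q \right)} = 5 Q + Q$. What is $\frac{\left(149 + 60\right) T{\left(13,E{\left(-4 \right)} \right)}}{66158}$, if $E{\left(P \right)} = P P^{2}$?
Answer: $- \frac{704}{158431} \approx -0.0044436$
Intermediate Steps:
$p{\left(Q \right)} = 6 Q$
$E{\left(P \right)} = P^{3}$
$T{\left(n,d \right)} = \frac{2 d}{7 n}$ ($T{\left(n,d \right)} = \frac{d + d}{n + 6 n} = \frac{2 d}{7 n}$)
$\frac{\left(149 + 60\right) T{\left(13,E{\left(-4 \right)} \right)}}{66158} = \frac{\left(149 + 60\right) \frac{2 \left(-4\right)^{3}}{7 \cdot 13}}{66158} = 209 \cdot \frac{2}{7} \left(-64\right) \frac{1}{13} \cdot \frac{1}{66158} = 209 \left(- \frac{128}{91}\right) \frac{1}{66158} = \left(- \frac{26752}{91}\right) \frac{1}{66158} = - \frac{704}{158431}$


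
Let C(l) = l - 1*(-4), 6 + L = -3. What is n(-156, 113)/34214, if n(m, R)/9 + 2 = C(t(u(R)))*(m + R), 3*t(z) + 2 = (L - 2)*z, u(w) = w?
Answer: 159039/34214 ≈ 4.6484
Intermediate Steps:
L = -9 (L = -6 - 3 = -9)
t(z) = -⅔ - 11*z/3 (t(z) = -⅔ + ((-9 - 2)*z)/3 = -⅔ + (-11*z)/3 = -⅔ - 11*z/3)
C(l) = 4 + l (C(l) = l + 4 = 4 + l)
n(m, R) = -18 + 9*(10/3 - 11*R/3)*(R + m) (n(m, R) = -18 + 9*((4 + (-⅔ - 11*R/3))*(m + R)) = -18 + 9*((10/3 - 11*R/3)*(R + m)) = -18 + 9*(10/3 - 11*R/3)*(R + m))
n(-156, 113)/34214 = (-18 - 3*113*(-10 + 11*113) - 3*(-156)*(-10 + 11*113))/34214 = (-18 - 3*113*(-10 + 1243) - 3*(-156)*(-10 + 1243))*(1/34214) = (-18 - 3*113*1233 - 3*(-156)*1233)*(1/34214) = (-18 - 417987 + 577044)*(1/34214) = 159039*(1/34214) = 159039/34214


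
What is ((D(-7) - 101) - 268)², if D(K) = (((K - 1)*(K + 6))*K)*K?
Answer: 529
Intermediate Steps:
D(K) = K²*(-1 + K)*(6 + K) (D(K) = (((-1 + K)*(6 + K))*K)*K = (K*(-1 + K)*(6 + K))*K = K²*(-1 + K)*(6 + K))
((D(-7) - 101) - 268)² = (((-7)²*(-6 + (-7)² + 5*(-7)) - 101) - 268)² = ((49*(-6 + 49 - 35) - 101) - 268)² = ((49*8 - 101) - 268)² = ((392 - 101) - 268)² = (291 - 268)² = 23² = 529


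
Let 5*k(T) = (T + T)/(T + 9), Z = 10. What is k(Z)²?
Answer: 16/361 ≈ 0.044321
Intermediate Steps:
k(T) = 2*T/(5*(9 + T)) (k(T) = ((T + T)/(T + 9))/5 = ((2*T)/(9 + T))/5 = (2*T/(9 + T))/5 = 2*T/(5*(9 + T)))
k(Z)² = ((⅖)*10/(9 + 10))² = ((⅖)*10/19)² = ((⅖)*10*(1/19))² = (4/19)² = 16/361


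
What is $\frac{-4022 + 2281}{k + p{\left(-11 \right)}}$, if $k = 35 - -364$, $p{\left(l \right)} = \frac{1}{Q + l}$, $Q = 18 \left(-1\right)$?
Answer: $- \frac{50489}{11570} \approx -4.3638$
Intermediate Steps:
$Q = -18$
$p{\left(l \right)} = \frac{1}{-18 + l}$
$k = 399$ ($k = 35 + 364 = 399$)
$\frac{-4022 + 2281}{k + p{\left(-11 \right)}} = \frac{-4022 + 2281}{399 + \frac{1}{-18 - 11}} = - \frac{1741}{399 + \frac{1}{-29}} = - \frac{1741}{399 - \frac{1}{29}} = - \frac{1741}{\frac{11570}{29}} = \left(-1741\right) \frac{29}{11570} = - \frac{50489}{11570}$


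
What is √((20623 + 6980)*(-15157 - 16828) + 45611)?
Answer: 2*I*√220709086 ≈ 29713.0*I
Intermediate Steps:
√((20623 + 6980)*(-15157 - 16828) + 45611) = √(27603*(-31985) + 45611) = √(-882881955 + 45611) = √(-882836344) = 2*I*√220709086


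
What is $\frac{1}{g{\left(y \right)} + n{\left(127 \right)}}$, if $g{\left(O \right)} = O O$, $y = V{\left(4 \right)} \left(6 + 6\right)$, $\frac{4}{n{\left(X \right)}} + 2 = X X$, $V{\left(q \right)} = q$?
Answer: $\frac{16127}{37156612} \approx 0.00043403$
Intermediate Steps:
$n{\left(X \right)} = \frac{4}{-2 + X^{2}}$ ($n{\left(X \right)} = \frac{4}{-2 + X X} = \frac{4}{-2 + X^{2}}$)
$y = 48$ ($y = 4 \left(6 + 6\right) = 4 \cdot 12 = 48$)
$g{\left(O \right)} = O^{2}$
$\frac{1}{g{\left(y \right)} + n{\left(127 \right)}} = \frac{1}{48^{2} + \frac{4}{-2 + 127^{2}}} = \frac{1}{2304 + \frac{4}{-2 + 16129}} = \frac{1}{2304 + \frac{4}{16127}} = \frac{1}{\frac{37156612}{16127}} = \frac{16127}{37156612}$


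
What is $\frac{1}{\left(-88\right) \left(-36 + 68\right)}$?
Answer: $- \frac{1}{2816} \approx -0.00035511$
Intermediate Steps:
$\frac{1}{\left(-88\right) \left(-36 + 68\right)} = \frac{1}{\left(-88\right) 32} = \frac{1}{-2816} = - \frac{1}{2816}$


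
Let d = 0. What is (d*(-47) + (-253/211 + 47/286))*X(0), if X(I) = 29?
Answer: -1810789/60346 ≈ -30.007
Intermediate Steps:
(d*(-47) + (-253/211 + 47/286))*X(0) = (0*(-47) + (-253/211 + 47/286))*29 = (0 + (-253*1/211 + 47*(1/286)))*29 = (0 + (-253/211 + 47/286))*29 = (0 - 62441/60346)*29 = -62441/60346*29 = -1810789/60346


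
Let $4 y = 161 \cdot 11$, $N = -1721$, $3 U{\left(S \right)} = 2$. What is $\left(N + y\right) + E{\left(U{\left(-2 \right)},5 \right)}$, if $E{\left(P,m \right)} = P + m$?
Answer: $- \frac{15271}{12} \approx -1272.6$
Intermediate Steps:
$U{\left(S \right)} = \frac{2}{3}$ ($U{\left(S \right)} = \frac{1}{3} \cdot 2 = \frac{2}{3}$)
$y = \frac{1771}{4}$ ($y = \frac{161 \cdot 11}{4} = \frac{1}{4} \cdot 1771 = \frac{1771}{4} \approx 442.75$)
$\left(N + y\right) + E{\left(U{\left(-2 \right)},5 \right)} = \left(-1721 + \frac{1771}{4}\right) + \left(\frac{2}{3} + 5\right) = - \frac{5113}{4} + \frac{17}{3} = - \frac{15271}{12}$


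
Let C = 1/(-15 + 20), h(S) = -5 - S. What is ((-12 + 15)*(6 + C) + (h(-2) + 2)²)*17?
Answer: 1666/5 ≈ 333.20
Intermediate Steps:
C = ⅕ (C = 1/5 = ⅕ ≈ 0.20000)
((-12 + 15)*(6 + C) + (h(-2) + 2)²)*17 = ((-12 + 15)*(6 + ⅕) + ((-5 - 1*(-2)) + 2)²)*17 = (3*(31/5) + ((-5 + 2) + 2)²)*17 = (93/5 + (-3 + 2)²)*17 = (93/5 + (-1)²)*17 = (93/5 + 1)*17 = (98/5)*17 = 1666/5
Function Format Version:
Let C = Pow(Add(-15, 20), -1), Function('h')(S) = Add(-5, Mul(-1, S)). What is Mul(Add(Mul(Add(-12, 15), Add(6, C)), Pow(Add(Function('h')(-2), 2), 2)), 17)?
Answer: Rational(1666, 5) ≈ 333.20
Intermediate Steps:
C = Rational(1, 5) (C = Pow(5, -1) = Rational(1, 5) ≈ 0.20000)
Mul(Add(Mul(Add(-12, 15), Add(6, C)), Pow(Add(Function('h')(-2), 2), 2)), 17) = Mul(Add(Mul(Add(-12, 15), Add(6, Rational(1, 5))), Pow(Add(Add(-5, Mul(-1, -2)), 2), 2)), 17) = Mul(Add(Mul(3, Rational(31, 5)), Pow(Add(Add(-5, 2), 2), 2)), 17) = Mul(Add(Rational(93, 5), Pow(Add(-3, 2), 2)), 17) = Mul(Add(Rational(93, 5), Pow(-1, 2)), 17) = Mul(Add(Rational(93, 5), 1), 17) = Mul(Rational(98, 5), 17) = Rational(1666, 5)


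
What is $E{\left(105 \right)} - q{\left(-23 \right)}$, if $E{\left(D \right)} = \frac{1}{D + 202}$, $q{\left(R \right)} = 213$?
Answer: $- \frac{65390}{307} \approx -213.0$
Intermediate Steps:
$E{\left(D \right)} = \frac{1}{202 + D}$
$E{\left(105 \right)} - q{\left(-23 \right)} = \frac{1}{202 + 105} - 213 = \frac{1}{307} - 213 = - \frac{65390}{307}$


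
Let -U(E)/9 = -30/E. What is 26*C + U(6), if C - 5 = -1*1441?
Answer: -37291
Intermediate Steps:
U(E) = 270/E (U(E) = -(-270)/E = 270/E)
C = -1436 (C = 5 - 1*1441 = 5 - 1441 = -1436)
26*C + U(6) = 26*(-1436) + 270/6 = -37336 + 270*(⅙) = -37336 + 45 = -37291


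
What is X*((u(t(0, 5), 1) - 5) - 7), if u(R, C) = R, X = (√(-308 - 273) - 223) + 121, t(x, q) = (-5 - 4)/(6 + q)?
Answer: 14382/11 - 141*I*√581/11 ≈ 1307.5 - 308.97*I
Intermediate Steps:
t(x, q) = -9/(6 + q)
X = -102 + I*√581 (X = (√(-581) - 223) + 121 = (I*√581 - 223) + 121 = (-223 + I*√581) + 121 = -102 + I*√581 ≈ -102.0 + 24.104*I)
X*((u(t(0, 5), 1) - 5) - 7) = (-102 + I*√581)*((-9/(6 + 5) - 5) - 7) = (-102 + I*√581)*((-9/11 - 5) - 7) = (-102 + I*√581)*(-64/11 - 7) = (-102 + I*√581)*(-141/11) = 14382/11 - 141*I*√581/11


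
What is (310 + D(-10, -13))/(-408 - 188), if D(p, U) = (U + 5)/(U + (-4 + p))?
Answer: -4189/8046 ≈ -0.52063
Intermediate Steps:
D(p, U) = (5 + U)/(-4 + U + p)
(310 + D(-10, -13))/(-408 - 188) = (310 + (5 - 13)/(-4 - 13 - 10))/(-408 - 188) = (310 - 8/(-27))/(-596) = (310 - 1/27*(-8))*(-1/596) = (310 + 8/27)*(-1/596) = (8378/27)*(-1/596) = -4189/8046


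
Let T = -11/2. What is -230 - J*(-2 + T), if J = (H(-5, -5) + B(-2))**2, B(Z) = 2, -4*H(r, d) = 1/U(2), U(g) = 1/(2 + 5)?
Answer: -7345/32 ≈ -229.53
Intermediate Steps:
U(g) = 1/7
H(r, d) = -7/4 (H(r, d) = -1/(4*1/7) = -7/4)
T = -11/2 (T = -11*1/2 = -11/2 ≈ -5.5000)
J = 1/16 (J = (-7/4 + 2)**2 = (1/4)**2 = 1/16 ≈ 0.062500)
-230 - J*(-2 + T) = -230 - (-2 - 11/2)/16 = -230 - (-15)/(16*2) = -230 - 1*(-15/32) = -230 + 15/32 = -7345/32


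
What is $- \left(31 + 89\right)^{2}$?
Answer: $-14400$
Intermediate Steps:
$- \left(31 + 89\right)^{2} = - 120^{2} = \left(-1\right) 14400 = -14400$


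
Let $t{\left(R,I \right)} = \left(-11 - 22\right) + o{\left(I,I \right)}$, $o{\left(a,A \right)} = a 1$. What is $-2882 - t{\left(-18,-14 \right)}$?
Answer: $-2835$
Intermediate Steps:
$o{\left(a,A \right)} = a$
$t{\left(R,I \right)} = -33 + I$ ($t{\left(R,I \right)} = \left(-11 - 22\right) + I = -33 + I$)
$-2882 - t{\left(-18,-14 \right)} = -2882 - \left(-33 - 14\right) = -2882 - -47 = -2882 + 47 = -2835$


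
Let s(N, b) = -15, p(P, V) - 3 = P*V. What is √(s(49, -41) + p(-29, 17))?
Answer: I*√505 ≈ 22.472*I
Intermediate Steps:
p(P, V) = 3 + P*V
√(s(49, -41) + p(-29, 17)) = √(-15 + (3 - 29*17)) = √(-15 + (3 - 493)) = √(-15 - 490) = √(-505) = I*√505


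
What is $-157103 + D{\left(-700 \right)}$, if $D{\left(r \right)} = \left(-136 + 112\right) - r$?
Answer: $-156427$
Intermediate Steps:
$D{\left(r \right)} = -24 - r$
$-157103 + D{\left(-700 \right)} = -157103 - -676 = -157103 + \left(-24 + 700\right) = -157103 + 676 = -156427$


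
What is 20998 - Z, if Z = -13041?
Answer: 34039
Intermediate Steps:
20998 - Z = 20998 - 1*(-13041) = 20998 + 13041 = 34039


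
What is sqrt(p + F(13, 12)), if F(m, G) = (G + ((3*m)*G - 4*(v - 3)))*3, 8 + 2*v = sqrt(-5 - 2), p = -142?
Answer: sqrt(1382 - 6*I*sqrt(7)) ≈ 37.176 - 0.2135*I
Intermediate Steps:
v = -4 + I*sqrt(7)/2 (v = -4 + sqrt(-5 - 2)/2 = -4 + sqrt(-7)/2 = -4 + (I*sqrt(7))/2 = -4 + I*sqrt(7)/2 ≈ -4.0 + 1.3229*I)
F(m, G) = 84 + 3*G - 6*I*sqrt(7) + 9*G*m (F(m, G) = (G + ((3*m)*G - 4*((-4 + I*sqrt(7)/2) - 3)))*3 = (G + (3*G*m - 4*(-7 + I*sqrt(7)/2)))*3 = (G + (3*G*m + (28 - 2*I*sqrt(7))))*3 = (G + (28 - 2*I*sqrt(7) + 3*G*m))*3 = (28 + G - 2*I*sqrt(7) + 3*G*m)*3 = 84 + 3*G - 6*I*sqrt(7) + 9*G*m)
sqrt(p + F(13, 12)) = sqrt(-142 + (84 + 3*12 - 6*I*sqrt(7) + 9*12*13)) = sqrt(-142 + (84 + 36 - 6*I*sqrt(7) + 1404)) = sqrt(-142 + (1524 - 6*I*sqrt(7))) = sqrt(1382 - 6*I*sqrt(7))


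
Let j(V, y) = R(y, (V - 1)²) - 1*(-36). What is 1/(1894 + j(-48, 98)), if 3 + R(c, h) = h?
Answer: 1/4328 ≈ 0.00023105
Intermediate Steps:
R(c, h) = -3 + h
j(V, y) = 33 + (-1 + V)² (j(V, y) = (-3 + (V - 1)²) - 1*(-36) = (-3 + (-1 + V)²) + 36 = 33 + (-1 + V)²)
1/(1894 + j(-48, 98)) = 1/(1894 + (33 + (-1 - 48)²)) = 1/(1894 + (33 + (-49)²)) = 1/(1894 + (33 + 2401)) = 1/(1894 + 2434) = 1/4328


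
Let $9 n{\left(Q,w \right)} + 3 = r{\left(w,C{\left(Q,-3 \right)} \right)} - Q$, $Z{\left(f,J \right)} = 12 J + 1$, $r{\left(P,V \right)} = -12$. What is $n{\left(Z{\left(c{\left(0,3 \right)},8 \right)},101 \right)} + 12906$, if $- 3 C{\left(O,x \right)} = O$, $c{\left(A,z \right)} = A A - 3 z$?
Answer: $\frac{116042}{9} \approx 12894.0$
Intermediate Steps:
$c{\left(A,z \right)} = A^{2} - 3 z$
$C{\left(O,x \right)} = - \frac{O}{3}$
$Z{\left(f,J \right)} = 1 + 12 J$
$n{\left(Q,w \right)} = - \frac{5}{3} - \frac{Q}{9}$ ($n{\left(Q,w \right)} = - \frac{1}{3} + \frac{-12 - Q}{9} = - \frac{1}{3} - \left(\frac{4}{3} + \frac{Q}{9}\right) = - \frac{5}{3} - \frac{Q}{9}$)
$n{\left(Z{\left(c{\left(0,3 \right)},8 \right)},101 \right)} + 12906 = \left(- \frac{5}{3} - \frac{1 + 12 \cdot 8}{9}\right) + 12906 = \left(- \frac{5}{3} - \frac{1 + 96}{9}\right) + 12906 = \left(- \frac{5}{3} - \frac{97}{9}\right) + 12906 = - \frac{112}{9} + 12906 = \frac{116042}{9}$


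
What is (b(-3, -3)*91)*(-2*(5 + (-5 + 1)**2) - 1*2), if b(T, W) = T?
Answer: 12012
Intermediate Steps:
(b(-3, -3)*91)*(-2*(5 + (-5 + 1)**2) - 1*2) = (-3*91)*(-2*(5 + (-5 + 1)**2) - 1*2) = -273*(-2*(5 + (-4)**2) - 2) = -273*(-2*(5 + 16) - 2) = -273*(-2*21 - 2) = -273*(-42 - 2) = -273*(-44) = 12012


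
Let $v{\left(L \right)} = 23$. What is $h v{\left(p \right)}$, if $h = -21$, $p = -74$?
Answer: $-483$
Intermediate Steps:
$h v{\left(p \right)} = \left(-21\right) 23 = -483$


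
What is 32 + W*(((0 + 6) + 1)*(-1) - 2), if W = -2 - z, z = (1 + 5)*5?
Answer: 320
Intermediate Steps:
z = 30 (z = 6*5 = 30)
W = -32 (W = -2 - 1*30 = -2 - 30 = -32)
32 + W*(((0 + 6) + 1)*(-1) - 2) = 32 - 32*(((0 + 6) + 1)*(-1) - 2) = 32 - 32*((6 + 1)*(-1) - 2) = 32 - 32*(7*(-1) - 2) = 32 - 32*(-7 - 2) = 32 - 32*(-9) = 32 + 288 = 320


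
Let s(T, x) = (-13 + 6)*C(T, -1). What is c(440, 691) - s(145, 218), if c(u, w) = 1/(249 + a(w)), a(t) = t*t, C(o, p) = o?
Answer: 484895951/477730 ≈ 1015.0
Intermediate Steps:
s(T, x) = -7*T (s(T, x) = (-13 + 6)*T = -7*T)
a(t) = t²
c(u, w) = 1/(249 + w²)
c(440, 691) - s(145, 218) = 1/(249 + 691²) - (-7)*145 = 1/(249 + 477481) - 1*(-1015) = 1/477730 + 1015 = 484895951/477730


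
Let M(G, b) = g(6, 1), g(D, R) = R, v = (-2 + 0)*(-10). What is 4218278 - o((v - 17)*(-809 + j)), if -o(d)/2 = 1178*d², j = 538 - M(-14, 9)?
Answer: 1572975014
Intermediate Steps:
v = 20 (v = -2*(-10) = 20)
M(G, b) = 1
j = 537 (j = 538 - 1*1 = 538 - 1 = 537)
o(d) = -2356*d²
4218278 - o((v - 17)*(-809 + j)) = 4218278 - (-2356)*((20 - 17)*(-809 + 537))² = 4218278 - (-2356)*(3*(-272))² = 4218278 - (-2356)*(-816)² = 4218278 - (-2356)*665856 = 4218278 - 1*(-1568756736) = 4218278 + 1568756736 = 1572975014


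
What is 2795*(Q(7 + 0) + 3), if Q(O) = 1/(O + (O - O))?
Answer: 61490/7 ≈ 8784.3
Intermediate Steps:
Q(O) = 1/O (Q(O) = 1/(O + 0) = 1/O)
2795*(Q(7 + 0) + 3) = 2795*(1/(7 + 0) + 3) = 2795*(1/7 + 3) = 2795*(⅐ + 3) = 2795*(22/7) = 61490/7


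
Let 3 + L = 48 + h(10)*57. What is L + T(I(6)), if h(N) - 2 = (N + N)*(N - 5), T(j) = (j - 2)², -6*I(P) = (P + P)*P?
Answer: 6055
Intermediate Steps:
I(P) = -P²/3 (I(P) = -(P + P)*P/6 = -2*P*P/6 = -P²/3)
T(j) = (-2 + j)²
h(N) = 2 + 2*N*(-5 + N) (h(N) = 2 + (N + N)*(N - 5) = 2 + (2*N)*(-5 + N) = 2 + 2*N*(-5 + N))
L = 5859 (L = -3 + (48 + (2 - 10*10 + 2*10²)*57) = -3 + (48 + (2 - 100 + 2*100)*57) = -3 + (48 + (2 - 100 + 200)*57) = -3 + (48 + 102*57) = -3 + (48 + 5814) = -3 + 5862 = 5859)
L + T(I(6)) = 5859 + (-2 - ⅓*6²)² = 5859 + (-2 - ⅓*36)² = 5859 + (-2 - 12)² = 5859 + (-14)² = 5859 + 196 = 6055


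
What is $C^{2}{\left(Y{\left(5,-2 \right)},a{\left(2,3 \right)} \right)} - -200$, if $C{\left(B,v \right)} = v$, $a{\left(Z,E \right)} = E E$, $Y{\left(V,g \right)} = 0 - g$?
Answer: $281$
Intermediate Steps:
$Y{\left(V,g \right)} = - g$
$a{\left(Z,E \right)} = E^{2}$
$C^{2}{\left(Y{\left(5,-2 \right)},a{\left(2,3 \right)} \right)} - -200 = \left(3^{2}\right)^{2} - -200 = 9^{2} + 200 = 81 + 200 = 281$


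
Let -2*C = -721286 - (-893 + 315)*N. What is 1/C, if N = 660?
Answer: 1/169903 ≈ 5.8857e-6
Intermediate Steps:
C = 169903 (C = -(-721286 - (-893 + 315)*660)/2 = -(-721286 - (-578)*660)/2 = -(-721286 - 1*(-381480))/2 = -(-721286 + 381480)/2 = -1/2*(-339806) = 169903)
1/C = 1/169903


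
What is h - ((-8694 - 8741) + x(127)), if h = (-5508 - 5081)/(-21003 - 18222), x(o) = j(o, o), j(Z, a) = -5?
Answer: 684094589/39225 ≈ 17440.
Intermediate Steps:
x(o) = -5
h = 10589/39225 (h = -10589/(-39225) = -10589*(-1/39225) = 10589/39225 ≈ 0.26996)
h - ((-8694 - 8741) + x(127)) = 10589/39225 - ((-8694 - 8741) - 5) = 10589/39225 - (-17435 - 5) = 10589/39225 - 1*(-17440) = 10589/39225 + 17440 = 684094589/39225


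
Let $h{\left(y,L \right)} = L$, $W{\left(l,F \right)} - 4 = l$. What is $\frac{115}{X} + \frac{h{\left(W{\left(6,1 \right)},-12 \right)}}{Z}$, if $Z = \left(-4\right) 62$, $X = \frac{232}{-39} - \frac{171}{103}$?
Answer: $- \frac{5709903}{379006} \approx -15.065$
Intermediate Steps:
$W{\left(l,F \right)} = 4 + l$
$X = - \frac{30565}{4017}$ ($X = 232 \left(- \frac{1}{39}\right) - \frac{171}{103} = - \frac{232}{39} - \frac{171}{103} = - \frac{30565}{4017} \approx -7.6089$)
$Z = -248$
$\frac{115}{X} + \frac{h{\left(W{\left(6,1 \right)},-12 \right)}}{Z} = \frac{115}{- \frac{30565}{4017}} - \frac{12}{-248} = 115 \left(- \frac{4017}{30565}\right) - - \frac{3}{62} = - \frac{92391}{6113} + \frac{3}{62} = - \frac{5709903}{379006}$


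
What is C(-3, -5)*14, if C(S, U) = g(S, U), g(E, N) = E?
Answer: -42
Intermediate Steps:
C(S, U) = S
C(-3, -5)*14 = -3*14 = -42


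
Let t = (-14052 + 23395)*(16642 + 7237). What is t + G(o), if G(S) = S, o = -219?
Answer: 223101278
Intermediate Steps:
t = 223101497 (t = 9343*23879 = 223101497)
t + G(o) = 223101497 - 219 = 223101278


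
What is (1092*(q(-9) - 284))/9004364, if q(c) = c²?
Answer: -55419/2251091 ≈ -0.024619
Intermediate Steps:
(1092*(q(-9) - 284))/9004364 = (1092*((-9)² - 284))/9004364 = (1092*(81 - 284))*(1/9004364) = (1092*(-203))*(1/9004364) = -221676*1/9004364 = -55419/2251091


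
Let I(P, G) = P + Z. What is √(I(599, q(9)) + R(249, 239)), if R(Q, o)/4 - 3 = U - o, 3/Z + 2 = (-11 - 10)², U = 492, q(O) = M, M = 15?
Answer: 50*√125115/439 ≈ 40.287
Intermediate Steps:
q(O) = 15
Z = 3/439 (Z = 3/(-2 + (-11 - 10)²) = 3/(-2 + (-21)²) = 3/(-2 + 441) = 3/439 ≈ 0.0068337)
I(P, G) = 3/439 + P (I(P, G) = P + 3/439 = 3/439 + P)
R(Q, o) = 1980 - 4*o (R(Q, o) = 12 + 4*(492 - o) = 12 + (1968 - 4*o) = 1980 - 4*o)
√(I(599, q(9)) + R(249, 239)) = √((3/439 + 599) + (1980 - 4*239)) = √(262964/439 + (1980 - 956)) = √(262964/439 + 1024) = √(712500/439) = 50*√125115/439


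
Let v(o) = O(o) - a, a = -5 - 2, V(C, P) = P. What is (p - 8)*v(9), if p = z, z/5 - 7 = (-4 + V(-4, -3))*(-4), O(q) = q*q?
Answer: 14696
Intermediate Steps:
a = -7
O(q) = q²
z = 175 (z = 35 + 5*((-4 - 3)*(-4)) = 35 + 5*(-7*(-4)) = 35 + 5*28 = 35 + 140 = 175)
p = 175
v(o) = 7 + o² (v(o) = o² - 1*(-7) = o² + 7 = 7 + o²)
(p - 8)*v(9) = (175 - 8)*(7 + 9²) = 167*(7 + 81) = 167*88 = 14696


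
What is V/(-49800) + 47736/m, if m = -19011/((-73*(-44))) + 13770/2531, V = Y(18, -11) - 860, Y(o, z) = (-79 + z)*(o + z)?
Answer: -644201400242537/6453417660 ≈ -99823.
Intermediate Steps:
V = -1490 (V = ((-11)² - 79*18 - 79*(-11) + 18*(-11)) - 860 = (121 - 1422 + 869 - 198) - 860 = -630 - 860 = -1490)
m = -3887601/8129572 (m = -19011/3212 + 13770*(1/2531) = -19011*1/3212 + 13770/2531 = -19011/3212 + 13770/2531 = -3887601/8129572 ≈ -0.47820)
V/(-49800) + 47736/m = -1490/(-49800) + 47736/(-3887601/8129572) = -1490*(-1/49800) + 47736*(-8129572/3887601) = 149/4980 - 129357749664/1295867 = -644201400242537/6453417660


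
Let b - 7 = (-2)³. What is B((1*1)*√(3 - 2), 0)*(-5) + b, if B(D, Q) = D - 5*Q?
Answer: -6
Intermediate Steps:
b = -1 (b = 7 + (-2)³ = 7 - 8 = -1)
B(D, Q) = D - 5*Q
B((1*1)*√(3 - 2), 0)*(-5) + b = ((1*1)*√(3 - 2) - 5*0)*(-5) - 1 = (1*√1 + 0)*(-5) - 1 = (1*1 + 0)*(-5) - 1 = (1 + 0)*(-5) - 1 = 1*(-5) - 1 = -5 - 1 = -6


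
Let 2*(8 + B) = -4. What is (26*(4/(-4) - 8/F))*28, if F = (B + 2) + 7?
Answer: 5096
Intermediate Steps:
B = -10 (B = -8 + (1/2)*(-4) = -8 - 2 = -10)
F = -1 (F = (-10 + 2) + 7 = -8 + 7 = -1)
(26*(4/(-4) - 8/F))*28 = (26*(4/(-4) - 8/(-1)))*28 = (26*(4*(-1/4) - 8*(-1)))*28 = (26*(-1 + 8))*28 = (26*7)*28 = 182*28 = 5096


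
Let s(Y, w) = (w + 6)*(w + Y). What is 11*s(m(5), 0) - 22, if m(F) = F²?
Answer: 1628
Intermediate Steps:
s(Y, w) = (6 + w)*(Y + w)
11*s(m(5), 0) - 22 = 11*(0² + 6*5² + 6*0 + 5²*0) - 22 = 11*(0 + 6*25 + 0 + 25*0) - 22 = 11*(0 + 150 + 0 + 0) - 22 = 11*150 - 22 = 1650 - 22 = 1628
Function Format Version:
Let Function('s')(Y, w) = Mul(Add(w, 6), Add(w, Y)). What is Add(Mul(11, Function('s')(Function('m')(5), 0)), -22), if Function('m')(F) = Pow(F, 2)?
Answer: 1628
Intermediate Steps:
Function('s')(Y, w) = Mul(Add(6, w), Add(Y, w))
Add(Mul(11, Function('s')(Function('m')(5), 0)), -22) = Add(Mul(11, Add(Pow(0, 2), Mul(6, Pow(5, 2)), Mul(6, 0), Mul(Pow(5, 2), 0))), -22) = Add(Mul(11, Add(0, Mul(6, 25), 0, Mul(25, 0))), -22) = Add(Mul(11, Add(0, 150, 0, 0)), -22) = Add(Mul(11, 150), -22) = Add(1650, -22) = 1628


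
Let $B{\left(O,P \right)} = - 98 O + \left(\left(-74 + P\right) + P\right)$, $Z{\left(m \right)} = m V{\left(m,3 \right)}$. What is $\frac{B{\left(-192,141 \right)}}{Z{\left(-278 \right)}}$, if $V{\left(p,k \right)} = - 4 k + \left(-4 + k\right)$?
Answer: $\frac{9512}{1807} \approx 5.264$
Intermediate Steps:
$V{\left(p,k \right)} = -4 - 3 k$
$Z{\left(m \right)} = - 13 m$ ($Z{\left(m \right)} = m \left(-4 - 9\right) = m \left(-13\right) = - 13 m$)
$B{\left(O,P \right)} = -74 - 98 O + 2 P$ ($B{\left(O,P \right)} = - 98 O + \left(-74 + 2 P\right) = -74 - 98 O + 2 P$)
$\frac{B{\left(-192,141 \right)}}{Z{\left(-278 \right)}} = \frac{-74 - -18816 + 2 \cdot 141}{\left(-13\right) \left(-278\right)} = \frac{-74 + 18816 + 282}{3614} = 19024 \cdot \frac{1}{3614} = \frac{9512}{1807}$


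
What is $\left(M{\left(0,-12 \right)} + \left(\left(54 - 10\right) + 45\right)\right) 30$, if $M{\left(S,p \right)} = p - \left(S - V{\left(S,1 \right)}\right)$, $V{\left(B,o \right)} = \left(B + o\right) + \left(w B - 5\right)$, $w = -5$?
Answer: $2190$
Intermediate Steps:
$V{\left(B,o \right)} = -5 + o - 4 B$ ($V{\left(B,o \right)} = \left(B + o\right) - \left(5 + 5 B\right) = -5 + o - 4 B$)
$M{\left(S,p \right)} = -4 + p - 5 S$ ($M{\left(S,p \right)} = p - \left(4 + 5 S\right) = -4 + p - 5 S$)
$\left(M{\left(0,-12 \right)} + \left(\left(54 - 10\right) + 45\right)\right) 30 = \left(\left(-4 - 12 - 0\right) + \left(\left(54 - 10\right) + 45\right)\right) 30 = \left(\left(-4 - 12 + 0\right) + \left(44 + 45\right)\right) 30 = \left(-16 + 89\right) 30 = 73 \cdot 30 = 2190$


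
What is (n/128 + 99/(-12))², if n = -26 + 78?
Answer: 63001/1024 ≈ 61.524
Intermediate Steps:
n = 52
(n/128 + 99/(-12))² = (52/128 + 99/(-12))² = (52*(1/128) + 99*(-1/12))² = (13/32 - 33/4)² = (-251/32)² = 63001/1024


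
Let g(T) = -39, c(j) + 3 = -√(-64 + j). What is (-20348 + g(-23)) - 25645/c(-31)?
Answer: (-20387*√95 + 35516*I)/(√95 - 3*I) ≈ -19647.0 - 2403.4*I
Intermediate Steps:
c(j) = -3 - √(-64 + j)
(-20348 + g(-23)) - 25645/c(-31) = (-20348 - 39) - 25645/(-3 - √(-64 - 31)) = -20387 - 25645/(-3 - √(-95)) = -20387 - 25645/(-3 - I*√95)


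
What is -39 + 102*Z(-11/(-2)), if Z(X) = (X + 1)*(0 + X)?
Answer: 7215/2 ≈ 3607.5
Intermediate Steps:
Z(X) = X*(1 + X) (Z(X) = (1 + X)*X = X*(1 + X))
-39 + 102*Z(-11/(-2)) = -39 + 102*((-11/(-2))*(1 - 11/(-2))) = -39 + 102*((-11*(-1/2))*(1 - 11*(-1/2))) = -39 + 102*(11*(1 + 11/2)/2) = -39 + 102*((11/2)*(13/2)) = -39 + 102*(143/4) = -39 + 7293/2 = 7215/2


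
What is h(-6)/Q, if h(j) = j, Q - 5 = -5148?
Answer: 6/5143 ≈ 0.0011666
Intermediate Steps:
Q = -5143 (Q = 5 - 5148 = -5143)
h(-6)/Q = -6/(-5143) = -6*(-1/5143) = 6/5143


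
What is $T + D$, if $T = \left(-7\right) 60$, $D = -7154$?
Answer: $-7574$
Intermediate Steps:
$T = -420$
$T + D = -420 - 7154 = -7574$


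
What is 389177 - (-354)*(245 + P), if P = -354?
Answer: 350591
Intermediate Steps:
389177 - (-354)*(245 + P) = 389177 - (-354)*(245 - 354) = 389177 - (-354)*(-109) = 389177 - 1*38586 = 389177 - 38586 = 350591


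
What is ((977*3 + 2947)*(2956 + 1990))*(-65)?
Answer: -1889718220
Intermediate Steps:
((977*3 + 2947)*(2956 + 1990))*(-65) = ((2931 + 2947)*4946)*(-65) = (5878*4946)*(-65) = 29072588*(-65) = -1889718220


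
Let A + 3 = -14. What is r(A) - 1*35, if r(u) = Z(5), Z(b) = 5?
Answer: -30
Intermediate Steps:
A = -17 (A = -3 - 14 = -17)
r(u) = 5
r(A) - 1*35 = 5 - 1*35 = 5 - 35 = -30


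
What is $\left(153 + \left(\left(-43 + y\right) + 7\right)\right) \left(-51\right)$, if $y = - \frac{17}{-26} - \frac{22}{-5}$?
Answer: $- \frac{809217}{130} \approx -6224.8$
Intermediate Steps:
$y = \frac{657}{130}$ ($y = \left(-17\right) \left(- \frac{1}{26}\right) - - \frac{22}{5} = \frac{17}{26} + \frac{22}{5} = \frac{657}{130} \approx 5.0538$)
$\left(153 + \left(\left(-43 + y\right) + 7\right)\right) \left(-51\right) = \left(153 + \left(\left(-43 + \frac{657}{130}\right) + 7\right)\right) \left(-51\right) = \left(153 + \left(- \frac{4933}{130} + 7\right)\right) \left(-51\right) = \left(153 - \frac{4023}{130}\right) \left(-51\right) = \frac{15867}{130} \left(-51\right) = - \frac{809217}{130}$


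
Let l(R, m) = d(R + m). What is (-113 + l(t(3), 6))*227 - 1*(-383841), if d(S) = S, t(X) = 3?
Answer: 360233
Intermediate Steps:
l(R, m) = R + m
(-113 + l(t(3), 6))*227 - 1*(-383841) = (-113 + (3 + 6))*227 - 1*(-383841) = (-113 + 9)*227 + 383841 = -104*227 + 383841 = -23608 + 383841 = 360233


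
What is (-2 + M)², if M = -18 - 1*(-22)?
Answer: 4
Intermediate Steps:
M = 4 (M = -18 + 22 = 4)
(-2 + M)² = (-2 + 4)² = 2² = 4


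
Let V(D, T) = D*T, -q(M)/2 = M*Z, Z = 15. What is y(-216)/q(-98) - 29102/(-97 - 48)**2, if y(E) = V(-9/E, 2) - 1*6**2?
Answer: -207156067/148352400 ≈ -1.3964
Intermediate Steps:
q(M) = -30*M (q(M) = -2*M*15 = -30*M)
y(E) = -36 - 18/E (y(E) = -9/E*2 - 1*6**2 = -18/E - 1*36 = -18/E - 36 = -36 - 18/E)
y(-216)/q(-98) - 29102/(-97 - 48)**2 = (-36 - 18/(-216))/((-30*(-98))) - 29102/(-97 - 48)**2 = (-36 - 18*(-1/216))/2940 - 29102/((-145)**2) = (-36 + 1/12)*(1/2940) - 29102/21025 = -431/12*1/2940 - 29102*1/21025 = -431/35280 - 29102/21025 = -207156067/148352400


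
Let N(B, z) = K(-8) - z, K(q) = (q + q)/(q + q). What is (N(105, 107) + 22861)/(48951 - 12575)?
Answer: 22755/36376 ≈ 0.62555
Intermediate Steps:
K(q) = 1 (K(q) = (2*q)/((2*q)) = (2*q)*(1/(2*q)) = 1)
N(B, z) = 1 - z
(N(105, 107) + 22861)/(48951 - 12575) = ((1 - 1*107) + 22861)/(48951 - 12575) = ((1 - 107) + 22861)/36376 = (-106 + 22861)*(1/36376) = 22755*(1/36376) = 22755/36376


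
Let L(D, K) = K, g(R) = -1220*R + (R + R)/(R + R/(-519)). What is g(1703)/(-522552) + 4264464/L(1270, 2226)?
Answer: 13770345862769/7173071304 ≈ 1919.7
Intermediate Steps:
g(R) = 519/259 - 1220*R (g(R) = -1220*R + (2*R)/(R + R*(-1/519)) = -1220*R + (2*R)/(R - R/519) = -1220*R + (2*R)/((518*R/519)) = -1220*R + (2*R)*(519/(518*R)) = -1220*R + 519/259 = 519/259 - 1220*R)
g(1703)/(-522552) + 4264464/L(1270, 2226) = (519/259 - 1220*1703)/(-522552) + 4264464/2226 = (519/259 - 2077660)*(-1/522552) + 4264464*(1/2226) = -538113421/259*(-1/522552) + 710744/371 = 538113421/135340968 + 710744/371 = 13770345862769/7173071304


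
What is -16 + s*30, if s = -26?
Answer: -796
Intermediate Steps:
-16 + s*30 = -16 - 26*30 = -16 - 780 = -796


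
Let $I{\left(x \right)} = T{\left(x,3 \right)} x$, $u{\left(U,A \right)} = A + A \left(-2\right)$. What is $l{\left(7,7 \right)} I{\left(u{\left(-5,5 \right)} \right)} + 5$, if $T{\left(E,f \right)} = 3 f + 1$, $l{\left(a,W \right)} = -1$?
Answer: $55$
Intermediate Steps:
$u{\left(U,A \right)} = - A$ ($u{\left(U,A \right)} = A - 2 A = - A$)
$T{\left(E,f \right)} = 1 + 3 f$
$I{\left(x \right)} = 10 x$ ($I{\left(x \right)} = \left(1 + 3 \cdot 3\right) x = \left(1 + 9\right) x = 10 x$)
$l{\left(7,7 \right)} I{\left(u{\left(-5,5 \right)} \right)} + 5 = - 10 \left(\left(-1\right) 5\right) + 5 = - 10 \left(-5\right) + 5 = \left(-1\right) \left(-50\right) + 5 = 50 + 5 = 55$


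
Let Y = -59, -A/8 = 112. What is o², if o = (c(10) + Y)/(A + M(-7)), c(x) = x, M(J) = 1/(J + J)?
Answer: 470596/157377025 ≈ 0.0029902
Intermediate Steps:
M(J) = 1/(2*J)
A = -896 (A = -8*112 = -896)
o = 686/12545 (o = (10 - 59)/(-896 + (½)/(-7)) = -49/(-896 + (½)*(-⅐)) = -49/(-896 - 1/14) = -49/(-12545/14) = -49*(-14/12545) = 686/12545 ≈ 0.054683)
o² = (686/12545)² = 470596/157377025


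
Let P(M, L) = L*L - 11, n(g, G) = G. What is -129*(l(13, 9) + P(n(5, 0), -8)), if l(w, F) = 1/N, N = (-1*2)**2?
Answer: -27477/4 ≈ -6869.3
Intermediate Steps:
N = 4 (N = (-2)**2 = 4)
l(w, F) = 1/4
P(M, L) = -11 + L**2 (P(M, L) = L**2 - 11 = -11 + L**2)
-129*(l(13, 9) + P(n(5, 0), -8)) = -129*(1/4 + (-11 + (-8)**2)) = -129*(1/4 + (-11 + 64)) = -129*(1/4 + 53) = -129*213/4 = -27477/4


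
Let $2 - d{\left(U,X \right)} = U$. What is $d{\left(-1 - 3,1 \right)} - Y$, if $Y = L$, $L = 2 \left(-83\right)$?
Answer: $172$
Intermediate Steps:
$L = -166$
$d{\left(U,X \right)} = 2 - U$
$Y = -166$
$d{\left(-1 - 3,1 \right)} - Y = \left(2 - \left(-1 - 3\right)\right) - -166 = \left(2 - \left(-1 - 3\right)\right) + 166 = \left(2 - -4\right) + 166 = \left(2 + 4\right) + 166 = 6 + 166 = 172$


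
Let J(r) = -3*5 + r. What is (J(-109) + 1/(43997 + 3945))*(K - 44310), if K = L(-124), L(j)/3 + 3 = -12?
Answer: 263681914485/47942 ≈ 5.5000e+6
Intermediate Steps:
L(j) = -45 (L(j) = -9 + 3*(-12) = -9 - 36 = -45)
J(r) = -15 + r
K = -45
(J(-109) + 1/(43997 + 3945))*(K - 44310) = ((-15 - 109) + 1/(43997 + 3945))*(-45 - 44310) = (-124 + 1/47942)*(-44355) = -5944807/47942*(-44355) = 263681914485/47942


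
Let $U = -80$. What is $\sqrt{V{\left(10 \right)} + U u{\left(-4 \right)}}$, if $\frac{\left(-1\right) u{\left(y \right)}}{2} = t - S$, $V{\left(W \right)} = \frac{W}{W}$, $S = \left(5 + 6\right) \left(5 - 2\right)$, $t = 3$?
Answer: $i \sqrt{4799} \approx 69.275 i$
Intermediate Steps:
$S = 33$ ($S = 11 \cdot 3 = 33$)
$V{\left(W \right)} = 1$
$u{\left(y \right)} = 60$ ($u{\left(y \right)} = - 2 \left(3 - 33\right) = \left(-2\right) \left(-30\right) = 60$)
$\sqrt{V{\left(10 \right)} + U u{\left(-4 \right)}} = \sqrt{1 - 4800} = \sqrt{-4799} = i \sqrt{4799}$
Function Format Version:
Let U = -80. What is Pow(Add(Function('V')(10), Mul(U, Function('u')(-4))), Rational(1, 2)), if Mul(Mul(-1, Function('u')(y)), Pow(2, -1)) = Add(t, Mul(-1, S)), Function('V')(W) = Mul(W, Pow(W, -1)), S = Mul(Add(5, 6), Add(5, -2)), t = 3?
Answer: Mul(I, Pow(4799, Rational(1, 2))) ≈ Mul(69.275, I)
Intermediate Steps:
S = 33 (S = Mul(11, 3) = 33)
Function('V')(W) = 1
Function('u')(y) = 60 (Function('u')(y) = Mul(-2, Add(3, Mul(-1, 33))) = Mul(-2, Add(3, -33)) = Mul(-2, -30) = 60)
Pow(Add(Function('V')(10), Mul(U, Function('u')(-4))), Rational(1, 2)) = Pow(Add(1, Mul(-80, 60)), Rational(1, 2)) = Pow(Add(1, -4800), Rational(1, 2)) = Pow(-4799, Rational(1, 2)) = Mul(I, Pow(4799, Rational(1, 2)))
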